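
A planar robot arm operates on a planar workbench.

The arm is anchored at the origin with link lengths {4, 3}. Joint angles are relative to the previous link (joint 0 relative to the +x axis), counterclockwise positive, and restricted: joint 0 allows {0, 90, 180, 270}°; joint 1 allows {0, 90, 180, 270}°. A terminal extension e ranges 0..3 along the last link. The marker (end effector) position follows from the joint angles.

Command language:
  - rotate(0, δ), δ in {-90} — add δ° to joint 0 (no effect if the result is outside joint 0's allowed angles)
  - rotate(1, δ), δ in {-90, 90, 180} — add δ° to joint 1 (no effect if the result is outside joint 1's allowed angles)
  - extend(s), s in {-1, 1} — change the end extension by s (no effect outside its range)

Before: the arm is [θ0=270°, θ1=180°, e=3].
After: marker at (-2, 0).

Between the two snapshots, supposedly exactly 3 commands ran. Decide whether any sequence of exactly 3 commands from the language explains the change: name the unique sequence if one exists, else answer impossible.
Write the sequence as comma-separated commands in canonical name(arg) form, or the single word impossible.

from: [θ0=270°, θ1=180°, e=3]
step 1 (rotate(0, -90)): [θ0=180°, θ1=180°, e=3]
step 2 (rotate(0, -90)): [θ0=90°, θ1=180°, e=3]
step 3 (rotate(0, -90)): [θ0=0°, θ1=180°, e=3]
all 216 alternatives checked — unique.

rotate(0, -90), rotate(0, -90), rotate(0, -90)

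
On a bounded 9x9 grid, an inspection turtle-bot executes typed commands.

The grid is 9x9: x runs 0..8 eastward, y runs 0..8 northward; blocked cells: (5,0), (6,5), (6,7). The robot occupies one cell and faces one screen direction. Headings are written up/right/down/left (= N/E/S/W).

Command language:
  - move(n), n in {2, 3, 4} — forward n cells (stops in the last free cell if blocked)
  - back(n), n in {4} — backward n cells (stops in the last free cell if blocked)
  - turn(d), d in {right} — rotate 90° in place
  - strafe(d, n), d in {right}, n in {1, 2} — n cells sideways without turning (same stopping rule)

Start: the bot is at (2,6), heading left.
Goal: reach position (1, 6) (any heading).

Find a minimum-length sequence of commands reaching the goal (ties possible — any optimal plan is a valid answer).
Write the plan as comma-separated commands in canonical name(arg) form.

initial: at (2,6), heading left
1. move(4) → at (0,6), heading left
2. turn(right) → at (0,6), heading up
3. strafe(right, 1) → at (1,6), heading up
nothing shorter than 3 reaches the goal.

move(4), turn(right), strafe(right, 1)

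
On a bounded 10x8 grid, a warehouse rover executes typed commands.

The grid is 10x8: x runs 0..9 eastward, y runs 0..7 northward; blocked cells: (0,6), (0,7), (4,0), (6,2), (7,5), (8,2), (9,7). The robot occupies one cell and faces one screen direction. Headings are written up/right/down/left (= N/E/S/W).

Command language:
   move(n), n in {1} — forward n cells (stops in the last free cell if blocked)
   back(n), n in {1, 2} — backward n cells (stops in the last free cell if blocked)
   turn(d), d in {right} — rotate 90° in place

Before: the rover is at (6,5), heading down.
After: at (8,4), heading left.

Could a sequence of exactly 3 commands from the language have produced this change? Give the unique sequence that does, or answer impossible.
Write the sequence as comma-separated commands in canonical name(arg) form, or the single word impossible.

key: running back(2) before move(1) would end elsewhere — order is forced
start: at (6,5), heading down
1. move(1) → at (6,4), heading down
2. turn(right) → at (6,4), heading left
3. back(2) → at (8,4), heading left
no rival 3-sequence matches.

move(1), turn(right), back(2)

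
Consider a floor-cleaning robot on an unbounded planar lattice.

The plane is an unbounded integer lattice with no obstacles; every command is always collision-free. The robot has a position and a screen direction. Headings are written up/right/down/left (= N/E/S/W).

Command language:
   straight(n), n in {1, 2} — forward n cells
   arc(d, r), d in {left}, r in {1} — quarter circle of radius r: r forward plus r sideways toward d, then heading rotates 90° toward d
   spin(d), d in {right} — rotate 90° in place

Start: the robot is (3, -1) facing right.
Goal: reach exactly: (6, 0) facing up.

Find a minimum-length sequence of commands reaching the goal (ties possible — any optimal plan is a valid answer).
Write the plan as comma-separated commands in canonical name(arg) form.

straight(2), arc(left, 1)

initial: (3, -1) facing right
t=1 straight(2) ⇒ (5, -1) facing right
t=2 arc(left, 1) ⇒ (6, 0) facing up
nothing shorter than 2 reaches the goal.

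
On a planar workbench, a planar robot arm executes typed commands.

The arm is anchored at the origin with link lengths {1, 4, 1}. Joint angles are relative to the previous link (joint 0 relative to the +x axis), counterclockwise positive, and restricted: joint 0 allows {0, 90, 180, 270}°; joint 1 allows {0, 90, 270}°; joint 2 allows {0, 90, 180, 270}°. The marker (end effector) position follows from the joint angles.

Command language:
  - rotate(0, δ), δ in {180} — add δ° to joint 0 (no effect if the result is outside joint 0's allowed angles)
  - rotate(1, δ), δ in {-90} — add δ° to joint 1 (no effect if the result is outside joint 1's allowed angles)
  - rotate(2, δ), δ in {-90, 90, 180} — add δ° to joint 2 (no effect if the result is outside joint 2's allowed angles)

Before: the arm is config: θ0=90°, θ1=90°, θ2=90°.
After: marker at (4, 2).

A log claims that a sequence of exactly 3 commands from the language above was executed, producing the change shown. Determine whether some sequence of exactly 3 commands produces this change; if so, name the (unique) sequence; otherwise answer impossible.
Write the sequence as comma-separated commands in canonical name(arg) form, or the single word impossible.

rotate(1, -90), rotate(1, -90), rotate(1, -90)

start: config: θ0=90°, θ1=90°, θ2=90°
step 1 (rotate(1, -90)): config: θ0=90°, θ1=0°, θ2=90°
step 2 (rotate(1, -90)): config: θ0=90°, θ1=270°, θ2=90°
step 3 (rotate(1, -90)): config: θ0=90°, θ1=270°, θ2=90°
all 125 alternatives checked — unique.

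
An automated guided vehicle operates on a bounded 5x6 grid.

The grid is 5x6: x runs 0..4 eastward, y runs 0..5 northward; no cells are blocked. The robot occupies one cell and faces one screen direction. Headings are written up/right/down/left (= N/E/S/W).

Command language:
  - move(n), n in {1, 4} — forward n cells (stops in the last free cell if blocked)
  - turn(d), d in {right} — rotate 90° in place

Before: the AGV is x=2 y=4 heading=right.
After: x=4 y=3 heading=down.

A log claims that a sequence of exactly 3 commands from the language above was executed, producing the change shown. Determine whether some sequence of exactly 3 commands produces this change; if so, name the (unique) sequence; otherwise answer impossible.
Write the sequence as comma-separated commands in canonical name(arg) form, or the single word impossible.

move(4), turn(right), move(1)

key: position moved to (4,3) AND the heading swung to S — translation plus rotation needed
start: x=2 y=4 heading=right
[1] after move(4): x=4 y=4 heading=right
[2] after turn(right): x=4 y=4 heading=down
[3] after move(1): x=4 y=3 heading=down
no other 3-command option fits: unique.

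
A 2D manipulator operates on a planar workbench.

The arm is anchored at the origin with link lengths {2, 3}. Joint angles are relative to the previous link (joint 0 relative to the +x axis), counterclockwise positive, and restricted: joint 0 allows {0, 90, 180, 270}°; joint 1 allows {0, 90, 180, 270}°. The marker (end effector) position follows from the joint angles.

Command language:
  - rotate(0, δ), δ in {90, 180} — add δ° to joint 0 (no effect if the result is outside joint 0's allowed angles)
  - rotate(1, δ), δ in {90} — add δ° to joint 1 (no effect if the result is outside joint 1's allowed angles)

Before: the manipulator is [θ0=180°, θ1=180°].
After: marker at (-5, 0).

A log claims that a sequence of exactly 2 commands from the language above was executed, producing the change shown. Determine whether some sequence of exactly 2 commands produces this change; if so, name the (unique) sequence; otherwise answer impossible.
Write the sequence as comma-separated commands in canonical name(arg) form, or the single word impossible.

from: [θ0=180°, θ1=180°]
[1] after rotate(1, 90): [θ0=180°, θ1=270°]
[2] after rotate(1, 90): [θ0=180°, θ1=0°]
all 9 alternatives checked — unique.

rotate(1, 90), rotate(1, 90)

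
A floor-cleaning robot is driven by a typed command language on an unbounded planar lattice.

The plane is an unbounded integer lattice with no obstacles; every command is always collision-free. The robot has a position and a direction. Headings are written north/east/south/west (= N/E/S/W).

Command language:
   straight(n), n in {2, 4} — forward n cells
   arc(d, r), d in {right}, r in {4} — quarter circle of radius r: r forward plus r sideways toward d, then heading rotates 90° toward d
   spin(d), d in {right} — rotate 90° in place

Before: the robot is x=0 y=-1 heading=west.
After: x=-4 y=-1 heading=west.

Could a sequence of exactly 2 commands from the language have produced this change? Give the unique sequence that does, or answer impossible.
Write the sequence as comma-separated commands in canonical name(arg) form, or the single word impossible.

key: still facing W at the end — nothing in the sequence rotates
begin: x=0 y=-1 heading=west
1. straight(2) → x=-2 y=-1 heading=west
2. straight(2) → x=-4 y=-1 heading=west
no other 2-command option fits: unique.

straight(2), straight(2)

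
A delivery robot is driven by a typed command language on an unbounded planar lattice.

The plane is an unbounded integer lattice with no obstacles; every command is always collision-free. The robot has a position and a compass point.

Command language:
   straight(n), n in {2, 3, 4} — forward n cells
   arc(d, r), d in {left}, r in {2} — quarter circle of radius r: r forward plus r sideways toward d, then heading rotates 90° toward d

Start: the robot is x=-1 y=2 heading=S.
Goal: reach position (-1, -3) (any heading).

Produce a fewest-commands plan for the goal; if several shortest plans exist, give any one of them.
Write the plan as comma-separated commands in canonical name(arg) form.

initial: x=-1 y=2 heading=S
step 1 (straight(3)): x=-1 y=-1 heading=S
step 2 (straight(2)): x=-1 y=-3 heading=S
minimal: 2 command(s), checked below 2.

straight(3), straight(2)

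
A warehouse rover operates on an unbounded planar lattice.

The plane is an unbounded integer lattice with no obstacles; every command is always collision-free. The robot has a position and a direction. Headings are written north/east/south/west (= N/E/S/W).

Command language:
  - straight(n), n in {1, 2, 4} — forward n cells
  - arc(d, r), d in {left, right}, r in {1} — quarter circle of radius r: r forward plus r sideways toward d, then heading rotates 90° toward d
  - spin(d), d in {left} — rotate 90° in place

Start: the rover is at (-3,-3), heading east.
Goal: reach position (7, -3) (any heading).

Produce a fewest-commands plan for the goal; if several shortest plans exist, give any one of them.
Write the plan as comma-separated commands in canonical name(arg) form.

straight(2), straight(4), straight(4)

start: at (-3,-3), heading east
step 1 (straight(2)): at (-1,-3), heading east
step 2 (straight(4)): at (3,-3), heading east
step 3 (straight(4)): at (7,-3), heading east
nothing shorter than 3 reaches the goal.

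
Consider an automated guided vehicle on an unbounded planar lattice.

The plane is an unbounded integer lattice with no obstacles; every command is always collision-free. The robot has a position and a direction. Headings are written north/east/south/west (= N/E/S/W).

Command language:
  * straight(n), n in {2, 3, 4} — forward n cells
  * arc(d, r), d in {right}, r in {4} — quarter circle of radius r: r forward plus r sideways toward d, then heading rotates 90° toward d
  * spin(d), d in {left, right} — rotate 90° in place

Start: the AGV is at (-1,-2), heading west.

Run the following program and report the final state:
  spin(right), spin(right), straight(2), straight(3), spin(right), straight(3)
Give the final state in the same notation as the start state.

at (4,-5), heading south

initial: at (-1,-2), heading west
1. spin(right) → at (-1,-2), heading north
2. spin(right) → at (-1,-2), heading east
3. straight(2) → at (1,-2), heading east
4. straight(3) → at (4,-2), heading east
5. spin(right) → at (4,-2), heading south
6. straight(3) → at (4,-5), heading south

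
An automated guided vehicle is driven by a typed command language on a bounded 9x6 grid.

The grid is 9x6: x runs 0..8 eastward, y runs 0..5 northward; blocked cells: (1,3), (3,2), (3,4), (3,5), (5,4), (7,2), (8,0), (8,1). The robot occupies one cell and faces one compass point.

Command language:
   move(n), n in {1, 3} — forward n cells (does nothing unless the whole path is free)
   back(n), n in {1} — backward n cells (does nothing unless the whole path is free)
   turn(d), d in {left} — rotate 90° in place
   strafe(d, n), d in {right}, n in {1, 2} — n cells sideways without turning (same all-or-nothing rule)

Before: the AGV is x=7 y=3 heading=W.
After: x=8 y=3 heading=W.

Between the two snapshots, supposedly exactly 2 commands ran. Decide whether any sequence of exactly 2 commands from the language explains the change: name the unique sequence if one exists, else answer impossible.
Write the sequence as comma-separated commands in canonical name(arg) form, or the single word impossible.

key: the second back(1) would leave the grid, so it does nothing
from: x=7 y=3 heading=W
t=1 back(1) ⇒ x=8 y=3 heading=W
t=2 back(1) ⇒ x=8 y=3 heading=W
no rival 2-sequence matches.

back(1), back(1)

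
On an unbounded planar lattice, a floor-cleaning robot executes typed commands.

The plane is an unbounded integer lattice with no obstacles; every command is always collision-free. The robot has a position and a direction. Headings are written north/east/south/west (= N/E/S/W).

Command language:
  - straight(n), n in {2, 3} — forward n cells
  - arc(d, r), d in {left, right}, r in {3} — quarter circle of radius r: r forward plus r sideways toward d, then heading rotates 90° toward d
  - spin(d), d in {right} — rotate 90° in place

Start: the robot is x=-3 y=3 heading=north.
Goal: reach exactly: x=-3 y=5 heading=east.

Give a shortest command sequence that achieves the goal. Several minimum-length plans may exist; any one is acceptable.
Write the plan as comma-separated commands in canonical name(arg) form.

straight(2), spin(right)

from: x=-3 y=3 heading=north
1. straight(2) → x=-3 y=5 heading=north
2. spin(right) → x=-3 y=5 heading=east
no 1-step plan works, so 2 is optimal.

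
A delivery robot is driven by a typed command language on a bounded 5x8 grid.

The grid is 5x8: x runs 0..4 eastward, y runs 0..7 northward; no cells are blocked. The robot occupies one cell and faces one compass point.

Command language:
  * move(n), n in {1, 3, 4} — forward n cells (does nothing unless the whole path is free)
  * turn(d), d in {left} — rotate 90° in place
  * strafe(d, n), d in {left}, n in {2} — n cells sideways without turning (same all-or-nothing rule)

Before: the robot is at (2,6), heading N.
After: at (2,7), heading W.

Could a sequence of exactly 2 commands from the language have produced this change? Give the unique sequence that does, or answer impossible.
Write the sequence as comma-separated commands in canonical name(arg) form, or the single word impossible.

key: running turn(left) before move(1) would end elsewhere — order is forced
t0: at (2,6), heading N
[1] after move(1): at (2,7), heading N
[2] after turn(left): at (2,7), heading W
no rival 2-sequence matches.

move(1), turn(left)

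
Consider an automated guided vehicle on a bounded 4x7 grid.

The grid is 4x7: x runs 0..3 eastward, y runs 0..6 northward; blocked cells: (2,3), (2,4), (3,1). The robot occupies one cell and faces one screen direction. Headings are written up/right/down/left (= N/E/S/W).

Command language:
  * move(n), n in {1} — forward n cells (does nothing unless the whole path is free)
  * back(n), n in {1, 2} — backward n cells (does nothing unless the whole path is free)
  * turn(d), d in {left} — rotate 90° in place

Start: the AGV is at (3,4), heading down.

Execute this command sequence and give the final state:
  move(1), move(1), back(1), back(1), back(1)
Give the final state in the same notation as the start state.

from: at (3,4), heading down
[1] after move(1): at (3,3), heading down
[2] after move(1): at (3,2), heading down
[3] after back(1): at (3,3), heading down
[4] after back(1): at (3,4), heading down
[5] after back(1): at (3,5), heading down

at (3,5), heading down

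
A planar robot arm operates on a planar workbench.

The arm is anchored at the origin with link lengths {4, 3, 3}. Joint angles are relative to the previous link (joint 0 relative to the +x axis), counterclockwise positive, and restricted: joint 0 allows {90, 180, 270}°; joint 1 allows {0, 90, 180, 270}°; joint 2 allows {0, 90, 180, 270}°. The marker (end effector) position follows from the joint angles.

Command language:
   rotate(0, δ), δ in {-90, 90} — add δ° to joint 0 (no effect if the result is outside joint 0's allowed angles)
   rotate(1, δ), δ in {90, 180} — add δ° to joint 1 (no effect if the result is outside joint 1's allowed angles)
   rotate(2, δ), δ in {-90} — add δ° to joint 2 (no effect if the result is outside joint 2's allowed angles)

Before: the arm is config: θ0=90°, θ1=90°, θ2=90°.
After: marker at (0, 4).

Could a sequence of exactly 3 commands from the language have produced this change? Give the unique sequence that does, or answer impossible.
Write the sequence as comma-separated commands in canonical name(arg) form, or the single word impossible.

rotate(2, -90), rotate(2, -90), rotate(2, -90)

begin: config: θ0=90°, θ1=90°, θ2=90°
1. rotate(2, -90) → config: θ0=90°, θ1=90°, θ2=0°
2. rotate(2, -90) → config: θ0=90°, θ1=90°, θ2=270°
3. rotate(2, -90) → config: θ0=90°, θ1=90°, θ2=180°
no other 3-command option fits: unique.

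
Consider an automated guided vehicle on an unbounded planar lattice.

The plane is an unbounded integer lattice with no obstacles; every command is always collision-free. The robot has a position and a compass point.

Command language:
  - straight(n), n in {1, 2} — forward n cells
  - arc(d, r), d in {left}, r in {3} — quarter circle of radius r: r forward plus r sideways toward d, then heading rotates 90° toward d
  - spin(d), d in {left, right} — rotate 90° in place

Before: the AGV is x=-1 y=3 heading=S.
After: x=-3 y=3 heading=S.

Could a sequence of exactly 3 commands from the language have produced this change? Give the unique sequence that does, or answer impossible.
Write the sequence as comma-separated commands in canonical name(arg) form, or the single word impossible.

spin(right), straight(2), spin(left)

key: still facing S at the end — net rotation zero over 3 steps
initial: x=-1 y=3 heading=S
1. spin(right) → x=-1 y=3 heading=W
2. straight(2) → x=-3 y=3 heading=W
3. spin(left) → x=-3 y=3 heading=S
no rival 3-sequence matches.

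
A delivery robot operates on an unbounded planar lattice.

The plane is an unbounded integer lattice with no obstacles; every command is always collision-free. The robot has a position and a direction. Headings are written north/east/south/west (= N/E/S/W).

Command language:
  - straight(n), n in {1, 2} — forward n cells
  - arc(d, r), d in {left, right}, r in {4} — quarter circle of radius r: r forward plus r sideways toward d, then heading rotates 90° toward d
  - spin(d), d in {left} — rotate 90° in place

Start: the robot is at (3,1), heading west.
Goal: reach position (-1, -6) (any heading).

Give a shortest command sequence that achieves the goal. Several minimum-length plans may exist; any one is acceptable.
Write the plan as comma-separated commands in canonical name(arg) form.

arc(left, 4), straight(1), straight(2)

begin: at (3,1), heading west
1. arc(left, 4) → at (-1,-3), heading south
2. straight(1) → at (-1,-4), heading south
3. straight(2) → at (-1,-6), heading south
minimal: 3 command(s), checked below 3.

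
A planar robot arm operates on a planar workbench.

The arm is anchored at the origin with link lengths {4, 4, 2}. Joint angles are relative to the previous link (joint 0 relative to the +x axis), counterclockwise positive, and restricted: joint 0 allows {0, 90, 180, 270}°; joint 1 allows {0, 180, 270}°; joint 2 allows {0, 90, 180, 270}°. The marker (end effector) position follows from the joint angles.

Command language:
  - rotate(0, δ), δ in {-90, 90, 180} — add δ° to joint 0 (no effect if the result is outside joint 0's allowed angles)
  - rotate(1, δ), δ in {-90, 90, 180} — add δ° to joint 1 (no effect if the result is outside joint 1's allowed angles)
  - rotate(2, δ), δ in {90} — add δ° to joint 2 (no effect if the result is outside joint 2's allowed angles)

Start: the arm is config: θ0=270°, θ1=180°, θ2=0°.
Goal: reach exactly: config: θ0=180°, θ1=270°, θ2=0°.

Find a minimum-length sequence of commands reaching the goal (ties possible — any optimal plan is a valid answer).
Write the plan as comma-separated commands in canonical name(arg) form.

begin: config: θ0=270°, θ1=180°, θ2=0°
step 1 (rotate(1, 90)): config: θ0=270°, θ1=270°, θ2=0°
step 2 (rotate(0, -90)): config: θ0=180°, θ1=270°, θ2=0°
no 1-step plan works, so 2 is optimal.

rotate(1, 90), rotate(0, -90)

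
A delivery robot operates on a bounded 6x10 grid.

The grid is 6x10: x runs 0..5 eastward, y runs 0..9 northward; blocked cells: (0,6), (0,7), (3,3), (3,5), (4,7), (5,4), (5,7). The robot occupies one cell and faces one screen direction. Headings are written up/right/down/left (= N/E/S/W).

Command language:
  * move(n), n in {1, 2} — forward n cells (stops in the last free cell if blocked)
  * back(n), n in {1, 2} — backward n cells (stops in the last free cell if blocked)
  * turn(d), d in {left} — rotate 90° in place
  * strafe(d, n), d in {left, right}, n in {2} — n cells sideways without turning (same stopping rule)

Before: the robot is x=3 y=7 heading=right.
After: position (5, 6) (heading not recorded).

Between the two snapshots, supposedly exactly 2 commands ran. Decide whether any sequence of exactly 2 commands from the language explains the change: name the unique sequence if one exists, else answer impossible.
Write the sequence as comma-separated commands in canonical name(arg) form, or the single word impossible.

key: running move(2) before strafe(right, 2) would end elsewhere — order is forced
t0: x=3 y=7 heading=right
step 1 (strafe(right, 2)): x=3 y=6 heading=right
step 2 (move(2)): x=5 y=6 heading=right
all 49 alternatives checked — unique.

strafe(right, 2), move(2)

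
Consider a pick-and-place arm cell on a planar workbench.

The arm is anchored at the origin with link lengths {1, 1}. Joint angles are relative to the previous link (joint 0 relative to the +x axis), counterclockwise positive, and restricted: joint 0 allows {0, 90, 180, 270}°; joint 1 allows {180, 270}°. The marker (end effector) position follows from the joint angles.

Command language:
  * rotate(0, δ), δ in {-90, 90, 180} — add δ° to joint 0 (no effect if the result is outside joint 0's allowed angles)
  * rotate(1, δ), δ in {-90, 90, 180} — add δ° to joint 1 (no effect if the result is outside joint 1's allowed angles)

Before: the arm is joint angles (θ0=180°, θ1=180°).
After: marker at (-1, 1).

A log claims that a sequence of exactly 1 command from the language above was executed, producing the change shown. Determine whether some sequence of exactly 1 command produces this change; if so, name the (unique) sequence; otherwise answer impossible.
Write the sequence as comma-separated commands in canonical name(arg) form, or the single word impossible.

rotate(1, 90)

from: joint angles (θ0=180°, θ1=180°)
1. rotate(1, 90) → joint angles (θ0=180°, θ1=270°)
no rival 1-sequence matches.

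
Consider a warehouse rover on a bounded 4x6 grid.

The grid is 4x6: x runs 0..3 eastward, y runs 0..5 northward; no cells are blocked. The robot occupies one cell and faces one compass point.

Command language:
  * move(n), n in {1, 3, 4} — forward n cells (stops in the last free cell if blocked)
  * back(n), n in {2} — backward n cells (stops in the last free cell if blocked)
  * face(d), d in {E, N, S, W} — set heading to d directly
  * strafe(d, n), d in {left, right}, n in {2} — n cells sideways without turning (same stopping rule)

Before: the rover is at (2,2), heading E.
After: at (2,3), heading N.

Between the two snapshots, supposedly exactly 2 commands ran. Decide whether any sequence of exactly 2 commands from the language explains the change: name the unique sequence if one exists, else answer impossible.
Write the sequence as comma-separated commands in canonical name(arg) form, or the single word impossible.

face(N), move(1)

key: running move(1) before face(N) would end elsewhere — order is forced
begin: at (2,2), heading E
[1] after face(N): at (2,2), heading N
[2] after move(1): at (2,3), heading N
no other 2-command option fits: unique.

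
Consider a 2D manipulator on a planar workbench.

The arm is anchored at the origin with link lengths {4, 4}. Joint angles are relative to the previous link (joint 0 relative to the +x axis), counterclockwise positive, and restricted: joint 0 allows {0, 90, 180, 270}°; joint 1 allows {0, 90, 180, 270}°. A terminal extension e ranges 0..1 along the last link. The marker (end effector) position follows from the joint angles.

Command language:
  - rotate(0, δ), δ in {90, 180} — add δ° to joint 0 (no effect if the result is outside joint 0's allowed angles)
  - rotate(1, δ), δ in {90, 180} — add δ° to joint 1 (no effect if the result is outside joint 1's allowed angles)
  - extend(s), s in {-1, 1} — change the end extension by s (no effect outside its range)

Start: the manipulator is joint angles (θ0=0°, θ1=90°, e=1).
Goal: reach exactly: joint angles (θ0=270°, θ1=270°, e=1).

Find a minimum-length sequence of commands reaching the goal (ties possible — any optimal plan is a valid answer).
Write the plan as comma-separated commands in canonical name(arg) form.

rotate(1, 180), rotate(0, 90), rotate(0, 180)

begin: joint angles (θ0=0°, θ1=90°, e=1)
[1] after rotate(1, 180): joint angles (θ0=0°, θ1=270°, e=1)
[2] after rotate(0, 90): joint angles (θ0=90°, θ1=270°, e=1)
[3] after rotate(0, 180): joint angles (θ0=270°, θ1=270°, e=1)
no 2-step plan works, so 3 is optimal.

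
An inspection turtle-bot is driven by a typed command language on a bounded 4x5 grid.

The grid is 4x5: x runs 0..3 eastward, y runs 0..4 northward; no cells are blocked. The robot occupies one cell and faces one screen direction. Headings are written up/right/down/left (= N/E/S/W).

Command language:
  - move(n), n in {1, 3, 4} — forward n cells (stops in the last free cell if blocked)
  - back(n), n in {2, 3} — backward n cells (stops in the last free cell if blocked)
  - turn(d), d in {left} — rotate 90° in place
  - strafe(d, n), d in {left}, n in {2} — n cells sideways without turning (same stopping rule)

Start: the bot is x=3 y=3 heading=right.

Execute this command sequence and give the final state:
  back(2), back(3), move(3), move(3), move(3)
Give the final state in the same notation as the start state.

start: x=3 y=3 heading=right
[1] after back(2): x=1 y=3 heading=right
[2] after back(3): x=0 y=3 heading=right
[3] after move(3): x=3 y=3 heading=right
[4] after move(3): x=3 y=3 heading=right
[5] after move(3): x=3 y=3 heading=right

x=3 y=3 heading=right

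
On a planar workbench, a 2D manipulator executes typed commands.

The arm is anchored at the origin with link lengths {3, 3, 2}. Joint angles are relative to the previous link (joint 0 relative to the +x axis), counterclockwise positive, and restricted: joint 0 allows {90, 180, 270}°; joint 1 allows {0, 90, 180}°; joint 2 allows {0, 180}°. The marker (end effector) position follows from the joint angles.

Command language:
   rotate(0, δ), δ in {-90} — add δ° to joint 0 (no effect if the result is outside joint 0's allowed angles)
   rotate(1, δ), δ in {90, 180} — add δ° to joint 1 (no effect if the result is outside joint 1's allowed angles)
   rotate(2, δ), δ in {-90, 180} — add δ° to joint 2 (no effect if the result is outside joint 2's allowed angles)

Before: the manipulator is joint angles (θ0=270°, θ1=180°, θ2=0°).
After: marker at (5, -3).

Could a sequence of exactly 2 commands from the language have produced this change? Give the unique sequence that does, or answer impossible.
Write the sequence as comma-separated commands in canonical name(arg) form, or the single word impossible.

rotate(1, 180), rotate(1, 90)

key: running rotate(1, 90) before rotate(1, 180) would end elsewhere — order is forced
t0: joint angles (θ0=270°, θ1=180°, θ2=0°)
[1] after rotate(1, 180): joint angles (θ0=270°, θ1=0°, θ2=0°)
[2] after rotate(1, 90): joint angles (θ0=270°, θ1=90°, θ2=0°)
no other 2-command option fits: unique.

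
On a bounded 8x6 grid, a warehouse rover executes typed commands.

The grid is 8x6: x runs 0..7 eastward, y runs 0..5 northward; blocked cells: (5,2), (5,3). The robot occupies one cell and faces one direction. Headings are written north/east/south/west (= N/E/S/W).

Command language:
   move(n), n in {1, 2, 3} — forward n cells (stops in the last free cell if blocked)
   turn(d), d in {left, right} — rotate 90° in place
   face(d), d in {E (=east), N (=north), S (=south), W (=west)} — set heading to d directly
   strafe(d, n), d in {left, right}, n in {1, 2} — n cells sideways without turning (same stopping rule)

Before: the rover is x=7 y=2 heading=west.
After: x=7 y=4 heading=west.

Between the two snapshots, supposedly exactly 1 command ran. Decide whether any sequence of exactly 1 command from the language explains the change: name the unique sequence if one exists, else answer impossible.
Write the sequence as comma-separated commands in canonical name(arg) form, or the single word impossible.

strafe(right, 2)

key: heading stays W — the single command does not turn
from: x=7 y=2 heading=west
[1] after strafe(right, 2): x=7 y=4 heading=west
uniquely the one of 13 1-step routes that fits.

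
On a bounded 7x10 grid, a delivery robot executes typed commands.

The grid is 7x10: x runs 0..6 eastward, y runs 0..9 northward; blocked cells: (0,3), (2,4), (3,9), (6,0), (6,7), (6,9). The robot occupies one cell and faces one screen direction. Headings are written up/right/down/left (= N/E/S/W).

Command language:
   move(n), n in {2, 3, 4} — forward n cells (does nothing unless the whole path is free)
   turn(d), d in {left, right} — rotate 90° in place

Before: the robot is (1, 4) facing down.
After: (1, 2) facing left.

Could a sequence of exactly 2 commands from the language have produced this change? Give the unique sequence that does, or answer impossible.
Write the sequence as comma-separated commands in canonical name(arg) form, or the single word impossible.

move(2), turn(right)

key: running turn(right) before move(2) would end elsewhere — order is forced
t0: (1, 4) facing down
1. move(2) → (1, 2) facing down
2. turn(right) → (1, 2) facing left
no rival 2-sequence matches.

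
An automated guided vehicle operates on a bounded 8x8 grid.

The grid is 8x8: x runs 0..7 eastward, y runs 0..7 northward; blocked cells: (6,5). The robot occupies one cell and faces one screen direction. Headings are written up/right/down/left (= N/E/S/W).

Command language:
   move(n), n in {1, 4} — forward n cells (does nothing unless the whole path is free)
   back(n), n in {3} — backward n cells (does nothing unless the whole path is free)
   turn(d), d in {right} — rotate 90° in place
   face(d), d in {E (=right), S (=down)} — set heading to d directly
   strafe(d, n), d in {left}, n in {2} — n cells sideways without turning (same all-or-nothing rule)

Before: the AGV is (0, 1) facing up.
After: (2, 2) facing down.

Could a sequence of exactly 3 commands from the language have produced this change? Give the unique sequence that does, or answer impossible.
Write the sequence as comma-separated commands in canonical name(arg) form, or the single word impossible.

move(1), face(S), strafe(left, 2)

key: order matters: swapping move(1) and strafe(left, 2) lands elsewhere
start: (0, 1) facing up
[1] after move(1): (0, 2) facing up
[2] after face(S): (0, 2) facing down
[3] after strafe(left, 2): (2, 2) facing down
all 343 alternatives checked — unique.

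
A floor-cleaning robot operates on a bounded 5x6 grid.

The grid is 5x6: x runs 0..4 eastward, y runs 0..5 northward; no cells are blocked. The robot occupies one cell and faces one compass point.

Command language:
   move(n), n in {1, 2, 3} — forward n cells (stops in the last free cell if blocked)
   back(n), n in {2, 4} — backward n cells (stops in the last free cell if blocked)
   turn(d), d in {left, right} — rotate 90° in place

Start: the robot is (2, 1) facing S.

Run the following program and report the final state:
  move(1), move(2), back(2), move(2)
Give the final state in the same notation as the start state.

initial: (2, 1) facing S
1. move(1) → (2, 0) facing S
2. move(2) → (2, 0) facing S
3. back(2) → (2, 2) facing S
4. move(2) → (2, 0) facing S

(2, 0) facing S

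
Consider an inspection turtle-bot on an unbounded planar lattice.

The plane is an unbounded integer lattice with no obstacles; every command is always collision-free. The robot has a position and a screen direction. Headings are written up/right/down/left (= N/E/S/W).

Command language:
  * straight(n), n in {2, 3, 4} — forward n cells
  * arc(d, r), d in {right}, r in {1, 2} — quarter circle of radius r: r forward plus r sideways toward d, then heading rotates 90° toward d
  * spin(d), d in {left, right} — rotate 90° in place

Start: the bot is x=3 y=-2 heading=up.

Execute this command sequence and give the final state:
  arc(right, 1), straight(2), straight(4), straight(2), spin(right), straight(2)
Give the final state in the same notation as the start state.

initial: x=3 y=-2 heading=up
t=1 arc(right, 1) ⇒ x=4 y=-1 heading=right
t=2 straight(2) ⇒ x=6 y=-1 heading=right
t=3 straight(4) ⇒ x=10 y=-1 heading=right
t=4 straight(2) ⇒ x=12 y=-1 heading=right
t=5 spin(right) ⇒ x=12 y=-1 heading=down
t=6 straight(2) ⇒ x=12 y=-3 heading=down

x=12 y=-3 heading=down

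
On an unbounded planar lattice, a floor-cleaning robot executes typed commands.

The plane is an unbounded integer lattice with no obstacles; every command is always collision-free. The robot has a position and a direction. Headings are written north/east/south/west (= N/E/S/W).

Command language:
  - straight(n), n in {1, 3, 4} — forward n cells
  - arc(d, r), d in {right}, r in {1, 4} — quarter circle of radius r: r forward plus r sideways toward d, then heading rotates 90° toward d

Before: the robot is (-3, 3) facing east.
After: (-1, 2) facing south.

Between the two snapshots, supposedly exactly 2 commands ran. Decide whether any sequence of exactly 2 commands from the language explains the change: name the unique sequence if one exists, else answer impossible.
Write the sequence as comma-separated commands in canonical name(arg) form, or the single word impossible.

key: position moved to (-1,2) AND the heading swung to S — translation plus rotation needed
t0: (-3, 3) facing east
t=1 straight(1) ⇒ (-2, 3) facing east
t=2 arc(right, 1) ⇒ (-1, 2) facing south
no other 2-command option fits: unique.

straight(1), arc(right, 1)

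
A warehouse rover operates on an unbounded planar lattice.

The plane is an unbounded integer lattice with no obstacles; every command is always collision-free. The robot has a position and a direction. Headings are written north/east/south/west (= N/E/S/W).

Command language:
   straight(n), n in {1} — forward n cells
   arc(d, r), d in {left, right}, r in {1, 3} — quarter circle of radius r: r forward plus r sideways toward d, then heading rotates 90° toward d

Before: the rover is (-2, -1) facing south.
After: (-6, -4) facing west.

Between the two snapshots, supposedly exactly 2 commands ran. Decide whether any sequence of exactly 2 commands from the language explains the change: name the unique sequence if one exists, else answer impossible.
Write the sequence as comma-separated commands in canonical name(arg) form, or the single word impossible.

key: position moved to (-6,-4) AND the heading swung to W — translation plus rotation needed
begin: (-2, -1) facing south
1. arc(right, 3) → (-5, -4) facing west
2. straight(1) → (-6, -4) facing west
all 25 alternatives checked — unique.

arc(right, 3), straight(1)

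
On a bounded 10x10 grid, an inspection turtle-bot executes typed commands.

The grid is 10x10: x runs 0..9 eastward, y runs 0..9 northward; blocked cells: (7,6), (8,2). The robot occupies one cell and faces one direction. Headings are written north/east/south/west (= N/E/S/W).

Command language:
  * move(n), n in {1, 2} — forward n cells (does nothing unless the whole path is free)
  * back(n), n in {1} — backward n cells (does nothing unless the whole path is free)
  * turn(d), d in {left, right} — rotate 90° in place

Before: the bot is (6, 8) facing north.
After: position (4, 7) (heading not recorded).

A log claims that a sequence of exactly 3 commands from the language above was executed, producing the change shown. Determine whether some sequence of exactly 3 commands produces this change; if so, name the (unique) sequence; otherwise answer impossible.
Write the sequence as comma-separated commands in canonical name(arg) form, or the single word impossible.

key: running move(2) before back(1) would end elsewhere — order is forced
t0: (6, 8) facing north
1. back(1) → (6, 7) facing north
2. turn(left) → (6, 7) facing west
3. move(2) → (4, 7) facing west
no rival 3-sequence matches.

back(1), turn(left), move(2)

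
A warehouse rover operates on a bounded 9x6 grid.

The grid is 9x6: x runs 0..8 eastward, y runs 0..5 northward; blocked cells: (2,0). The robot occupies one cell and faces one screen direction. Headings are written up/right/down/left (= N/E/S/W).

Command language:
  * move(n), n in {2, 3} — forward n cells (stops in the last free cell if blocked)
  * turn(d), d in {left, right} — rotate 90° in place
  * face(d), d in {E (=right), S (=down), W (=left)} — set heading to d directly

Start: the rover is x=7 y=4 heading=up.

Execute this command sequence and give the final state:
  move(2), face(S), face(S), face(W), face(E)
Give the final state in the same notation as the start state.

initial: x=7 y=4 heading=up
step 1 (move(2)): x=7 y=5 heading=up
step 2 (face(S)): x=7 y=5 heading=down
step 3 (face(S)): x=7 y=5 heading=down
step 4 (face(W)): x=7 y=5 heading=left
step 5 (face(E)): x=7 y=5 heading=right

x=7 y=5 heading=right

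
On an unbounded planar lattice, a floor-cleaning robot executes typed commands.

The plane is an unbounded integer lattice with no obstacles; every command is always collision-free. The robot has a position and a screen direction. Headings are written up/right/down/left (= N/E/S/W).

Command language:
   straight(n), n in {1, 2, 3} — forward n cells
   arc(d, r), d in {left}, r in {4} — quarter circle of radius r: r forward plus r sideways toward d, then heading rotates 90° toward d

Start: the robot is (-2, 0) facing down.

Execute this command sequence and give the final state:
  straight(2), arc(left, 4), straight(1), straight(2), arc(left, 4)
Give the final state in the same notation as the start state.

(9, -2) facing up

start: (-2, 0) facing down
t=1 straight(2) ⇒ (-2, -2) facing down
t=2 arc(left, 4) ⇒ (2, -6) facing right
t=3 straight(1) ⇒ (3, -6) facing right
t=4 straight(2) ⇒ (5, -6) facing right
t=5 arc(left, 4) ⇒ (9, -2) facing up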